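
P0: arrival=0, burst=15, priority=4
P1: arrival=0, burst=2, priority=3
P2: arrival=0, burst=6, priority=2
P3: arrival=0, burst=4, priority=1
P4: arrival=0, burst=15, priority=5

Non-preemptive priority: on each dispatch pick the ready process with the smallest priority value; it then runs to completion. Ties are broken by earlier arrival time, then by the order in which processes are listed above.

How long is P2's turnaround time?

Timeline: | P3 0-4 | P2 4-10 | P1 10-12 | P0 12-27 | P4 27-42 |
Completion: P0=27  P1=12  P2=10  P3=4  P4=42
Turnaround(P2) = completion − arrival = 10 − 0 = 10

10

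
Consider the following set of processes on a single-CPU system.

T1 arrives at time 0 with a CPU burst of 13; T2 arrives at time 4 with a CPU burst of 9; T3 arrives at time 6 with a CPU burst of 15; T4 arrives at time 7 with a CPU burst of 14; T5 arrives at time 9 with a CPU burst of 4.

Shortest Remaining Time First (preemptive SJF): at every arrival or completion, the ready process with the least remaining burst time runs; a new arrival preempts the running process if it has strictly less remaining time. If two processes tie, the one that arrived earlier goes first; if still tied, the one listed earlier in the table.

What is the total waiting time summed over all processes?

Schedule: | T1 0-13 | T5 13-17 | T2 17-26 | T4 26-40 | T3 40-55 |
Completion: T1=13  T2=26  T3=55  T4=40  T5=17
Waiting = turnaround − burst: T1=0, T2=13, T3=34, T4=19, T5=4
Total waiting = 0 + 13 + 34 + 19 + 4 = 70

70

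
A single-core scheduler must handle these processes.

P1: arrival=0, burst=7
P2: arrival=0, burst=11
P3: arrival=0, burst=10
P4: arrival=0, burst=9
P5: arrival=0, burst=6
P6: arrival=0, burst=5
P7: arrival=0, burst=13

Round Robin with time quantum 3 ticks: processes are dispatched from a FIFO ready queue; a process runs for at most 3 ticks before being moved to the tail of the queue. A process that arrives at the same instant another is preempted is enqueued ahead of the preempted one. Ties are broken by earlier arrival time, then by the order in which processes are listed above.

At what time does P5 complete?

Timeline: | P1 0-3 | P2 3-6 | P3 6-9 | P4 9-12 | P5 12-15 | P6 15-18 | P7 18-21 | P1 21-24 | P2 24-27 | P3 27-30 | P4 30-33 | P5 33-36 | P6 36-38 | P7 38-41 | P1 41-42 | P2 42-45 | P3 45-48 | P4 48-51 | P7 51-54 | P2 54-56 | P3 56-57 | P7 57-61 |
Completion: P1=42  P2=56  P3=57  P4=51  P5=36  P6=38  P7=61

36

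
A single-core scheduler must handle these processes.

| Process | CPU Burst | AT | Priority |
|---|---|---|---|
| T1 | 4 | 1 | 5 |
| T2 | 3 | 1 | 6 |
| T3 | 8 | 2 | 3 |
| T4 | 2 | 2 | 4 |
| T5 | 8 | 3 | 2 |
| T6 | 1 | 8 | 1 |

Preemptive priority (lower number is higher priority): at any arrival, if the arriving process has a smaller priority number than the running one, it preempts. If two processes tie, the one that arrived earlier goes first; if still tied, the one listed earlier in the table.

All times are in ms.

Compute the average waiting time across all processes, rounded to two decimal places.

11.50

Schedule: | idle 0-1 | T1 1-2 | T3 2-3 | T5 3-8 | T6 8-9 | T5 9-12 | T3 12-19 | T4 19-21 | T1 21-24 | T2 24-27 |
Completion: T1=24  T2=27  T3=19  T4=21  T5=12  T6=9
Turnaround (C−A): T1=23  T2=26  T3=17  T4=19  T5=9  T6=1
Waiting times: T1=19, T2=23, T3=9, T4=17, T5=1, T6=0
Average waiting = (19+23+9+17+1+0) / 6 = 69/6 = 11.50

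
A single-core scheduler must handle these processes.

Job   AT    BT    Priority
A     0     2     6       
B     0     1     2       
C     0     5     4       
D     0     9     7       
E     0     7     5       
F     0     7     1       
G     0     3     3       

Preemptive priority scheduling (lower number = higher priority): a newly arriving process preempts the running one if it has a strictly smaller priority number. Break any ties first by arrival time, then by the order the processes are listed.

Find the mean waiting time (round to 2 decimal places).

12.86

Schedule: | F 0-7 | B 7-8 | G 8-11 | C 11-16 | E 16-23 | A 23-25 | D 25-34 |
Completion: A=25  B=8  C=16  D=34  E=23  F=7  G=11
Turnaround (C−A): A=25  B=8  C=16  D=34  E=23  F=7  G=11
Waiting times: A=23, B=7, C=11, D=25, E=16, F=0, G=8
Average waiting = (23+7+11+25+16+0+8) / 7 = 90/7 = 12.86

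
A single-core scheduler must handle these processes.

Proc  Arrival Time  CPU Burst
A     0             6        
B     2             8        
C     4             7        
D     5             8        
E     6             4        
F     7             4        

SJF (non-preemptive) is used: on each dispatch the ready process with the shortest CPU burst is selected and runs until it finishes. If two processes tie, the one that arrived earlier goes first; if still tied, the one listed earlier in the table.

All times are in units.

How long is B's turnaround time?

Gantt: | A 0-6 | E 6-10 | F 10-14 | C 14-21 | B 21-29 | D 29-37 |
Completion: A=6  B=29  C=21  D=37  E=10  F=14
Turnaround (C−A): A=6  B=27  C=17  D=32  E=4  F=7
Turnaround(B) = completion − arrival = 29 − 2 = 27

27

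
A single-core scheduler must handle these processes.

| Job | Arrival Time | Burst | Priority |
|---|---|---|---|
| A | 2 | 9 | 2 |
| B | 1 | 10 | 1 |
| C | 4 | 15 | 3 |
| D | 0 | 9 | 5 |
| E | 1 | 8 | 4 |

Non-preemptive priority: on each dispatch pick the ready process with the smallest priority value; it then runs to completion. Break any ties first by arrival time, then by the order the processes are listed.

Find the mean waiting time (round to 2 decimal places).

Gantt: | D 0-9 | B 9-19 | A 19-28 | C 28-43 | E 43-51 |
Completion: A=28  B=19  C=43  D=9  E=51
Turnaround (C−A): A=26  B=18  C=39  D=9  E=50
Waiting times: A=17, B=8, C=24, D=0, E=42
Average waiting = (17+8+24+0+42) / 5 = 91/5 = 18.20

18.20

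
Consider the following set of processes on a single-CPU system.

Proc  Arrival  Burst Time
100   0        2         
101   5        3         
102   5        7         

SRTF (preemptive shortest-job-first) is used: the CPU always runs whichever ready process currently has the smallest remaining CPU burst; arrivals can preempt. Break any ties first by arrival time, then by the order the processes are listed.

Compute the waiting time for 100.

Gantt: | 100 0-2 | idle 2-5 | 101 5-8 | 102 8-15 |
Completion: 100=2  101=8  102=15
Turnaround (C−A): 100=2  101=3  102=10
Waiting(100) = turnaround − burst = 2 − 2 = 0

0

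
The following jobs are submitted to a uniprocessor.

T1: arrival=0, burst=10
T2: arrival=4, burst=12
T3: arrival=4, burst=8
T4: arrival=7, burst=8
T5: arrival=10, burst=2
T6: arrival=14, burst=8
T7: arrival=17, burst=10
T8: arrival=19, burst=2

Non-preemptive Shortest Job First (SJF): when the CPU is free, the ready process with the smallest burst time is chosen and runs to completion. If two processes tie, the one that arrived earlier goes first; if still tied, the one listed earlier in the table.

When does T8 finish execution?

22

Schedule: | T1 0-10 | T5 10-12 | T3 12-20 | T8 20-22 | T4 22-30 | T6 30-38 | T7 38-48 | T2 48-60 |
Completion: T1=10  T2=60  T3=20  T4=30  T5=12  T6=38  T7=48  T8=22
Turnaround (C−A): T1=10  T2=56  T3=16  T4=23  T5=2  T6=24  T7=31  T8=3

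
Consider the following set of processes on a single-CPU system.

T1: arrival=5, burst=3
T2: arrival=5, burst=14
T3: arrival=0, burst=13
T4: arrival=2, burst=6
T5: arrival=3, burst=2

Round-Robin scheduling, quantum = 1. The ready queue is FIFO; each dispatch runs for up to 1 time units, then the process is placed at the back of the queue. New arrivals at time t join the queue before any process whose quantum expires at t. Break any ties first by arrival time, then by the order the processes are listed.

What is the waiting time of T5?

5

Gantt: | T3 0-2 | T4 2-3 | T3 3-4 | T5 4-5 | T4 5-6 | T3 6-7 | T1 7-8 | T2 8-9 | T5 9-10 | T4 10-11 | T3 11-12 | T1 12-13 | T2 13-14 | T4 14-15 | T3 15-16 | T1 16-17 | T2 17-18 | T4 18-19 | T3 19-20 | T2 20-21 | T4 21-22 | T3 22-23 | T2 23-24 | T3 24-25 | T2 25-26 | T3 26-27 | T2 27-28 | T3 28-29 | T2 29-30 | T3 30-31 | T2 31-32 | T3 32-33 | T2 33-38 |
Completion: T1=17  T2=38  T3=33  T4=22  T5=10
Waiting(T5) = turnaround − burst = 7 − 2 = 5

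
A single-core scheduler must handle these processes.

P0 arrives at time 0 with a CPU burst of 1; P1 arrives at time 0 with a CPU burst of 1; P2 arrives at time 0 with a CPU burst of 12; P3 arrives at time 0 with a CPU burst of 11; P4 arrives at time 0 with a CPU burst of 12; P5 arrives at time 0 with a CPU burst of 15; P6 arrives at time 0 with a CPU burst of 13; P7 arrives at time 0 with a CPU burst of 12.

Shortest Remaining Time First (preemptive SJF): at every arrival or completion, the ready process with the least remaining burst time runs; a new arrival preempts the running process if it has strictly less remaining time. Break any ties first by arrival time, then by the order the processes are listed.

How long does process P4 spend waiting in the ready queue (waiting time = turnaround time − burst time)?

Schedule: | P0 0-1 | P1 1-2 | P3 2-13 | P2 13-25 | P4 25-37 | P7 37-49 | P6 49-62 | P5 62-77 |
Completion: P0=1  P1=2  P2=25  P3=13  P4=37  P5=77  P6=62  P7=49
Waiting(P4) = turnaround − burst = 37 − 12 = 25

25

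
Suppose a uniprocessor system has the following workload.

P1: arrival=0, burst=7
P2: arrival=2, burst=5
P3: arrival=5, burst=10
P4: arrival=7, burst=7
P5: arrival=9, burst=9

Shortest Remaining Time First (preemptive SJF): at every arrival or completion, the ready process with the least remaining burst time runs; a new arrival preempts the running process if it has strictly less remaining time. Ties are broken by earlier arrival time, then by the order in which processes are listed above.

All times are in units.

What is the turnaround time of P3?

33

Schedule: | P1 0-7 | P2 7-12 | P4 12-19 | P5 19-28 | P3 28-38 |
Completion: P1=7  P2=12  P3=38  P4=19  P5=28
Turnaround(P3) = completion − arrival = 38 − 5 = 33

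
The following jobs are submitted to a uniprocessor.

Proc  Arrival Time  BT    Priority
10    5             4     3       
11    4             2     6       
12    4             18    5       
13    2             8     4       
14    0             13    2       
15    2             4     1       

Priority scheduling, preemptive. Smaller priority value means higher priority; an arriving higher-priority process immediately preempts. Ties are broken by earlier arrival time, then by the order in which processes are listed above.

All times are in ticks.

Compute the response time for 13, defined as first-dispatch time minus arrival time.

19

Gantt: | 14 0-2 | 15 2-6 | 14 6-17 | 10 17-21 | 13 21-29 | 12 29-47 | 11 47-49 |
Completion: 10=21  11=49  12=47  13=29  14=17  15=6
Response(13) = first start − arrival = 21 − 2 = 19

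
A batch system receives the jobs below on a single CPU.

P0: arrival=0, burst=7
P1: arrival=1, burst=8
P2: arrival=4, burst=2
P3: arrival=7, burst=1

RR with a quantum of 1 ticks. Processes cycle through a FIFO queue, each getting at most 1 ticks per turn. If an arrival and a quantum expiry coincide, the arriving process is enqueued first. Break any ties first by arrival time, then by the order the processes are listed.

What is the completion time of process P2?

Schedule: | P0 0-1 | P1 1-2 | P0 2-3 | P1 3-4 | P0 4-5 | P2 5-6 | P1 6-7 | P0 7-8 | P2 8-9 | P3 9-10 | P1 10-11 | P0 11-12 | P1 12-13 | P0 13-14 | P1 14-15 | P0 15-16 | P1 16-18 |
Completion: P0=16  P1=18  P2=9  P3=10
Turnaround (C−A): P0=16  P1=17  P2=5  P3=3

9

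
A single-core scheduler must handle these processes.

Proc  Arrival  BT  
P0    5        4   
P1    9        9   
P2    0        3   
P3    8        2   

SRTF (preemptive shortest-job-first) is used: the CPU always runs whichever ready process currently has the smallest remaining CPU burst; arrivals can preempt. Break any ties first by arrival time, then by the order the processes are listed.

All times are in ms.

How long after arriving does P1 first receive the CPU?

Schedule: | P2 0-3 | idle 3-5 | P0 5-9 | P3 9-11 | P1 11-20 |
Completion: P0=9  P1=20  P2=3  P3=11
Response(P1) = first start − arrival = 11 − 9 = 2

2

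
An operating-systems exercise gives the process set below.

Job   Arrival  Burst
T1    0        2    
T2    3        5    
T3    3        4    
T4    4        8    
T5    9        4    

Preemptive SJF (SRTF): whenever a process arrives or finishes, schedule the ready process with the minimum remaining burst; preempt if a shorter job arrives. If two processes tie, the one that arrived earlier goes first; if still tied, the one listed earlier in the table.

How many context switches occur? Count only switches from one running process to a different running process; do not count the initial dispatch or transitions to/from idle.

3

Schedule: | T1 0-2 | idle 2-3 | T3 3-7 | T2 7-12 | T5 12-16 | T4 16-24 |
Completion: T1=2  T2=12  T3=7  T4=24  T5=16
Turnaround (C−A): T1=2  T2=9  T3=4  T4=20  T5=7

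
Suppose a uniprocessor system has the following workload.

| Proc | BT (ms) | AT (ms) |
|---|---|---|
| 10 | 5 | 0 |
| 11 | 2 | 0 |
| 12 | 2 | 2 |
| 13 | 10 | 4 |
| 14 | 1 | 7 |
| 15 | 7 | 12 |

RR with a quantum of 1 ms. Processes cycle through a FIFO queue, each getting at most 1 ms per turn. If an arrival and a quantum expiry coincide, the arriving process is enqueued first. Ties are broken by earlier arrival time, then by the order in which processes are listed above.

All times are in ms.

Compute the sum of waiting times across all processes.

36

Schedule: | 10 0-1 | 11 1-2 | 10 2-3 | 12 3-4 | 11 4-5 | 10 5-6 | 13 6-7 | 12 7-8 | 10 8-9 | 14 9-10 | 13 10-11 | 10 11-12 | 13 12-13 | 15 13-14 | 13 14-15 | 15 15-16 | 13 16-17 | 15 17-18 | 13 18-19 | 15 19-20 | 13 20-21 | 15 21-22 | 13 22-23 | 15 23-24 | 13 24-25 | 15 25-26 | 13 26-27 |
Completion: 10=12  11=5  12=8  13=27  14=10  15=26
Waiting = turnaround − burst: 10=7, 11=3, 12=4, 13=13, 14=2, 15=7
Total waiting = 7 + 3 + 4 + 13 + 2 + 7 = 36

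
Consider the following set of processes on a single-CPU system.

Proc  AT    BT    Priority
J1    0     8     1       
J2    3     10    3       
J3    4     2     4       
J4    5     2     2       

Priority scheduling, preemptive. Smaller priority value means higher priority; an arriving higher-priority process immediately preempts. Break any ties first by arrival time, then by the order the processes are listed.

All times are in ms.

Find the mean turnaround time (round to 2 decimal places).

Schedule: | J1 0-8 | J4 8-10 | J2 10-20 | J3 20-22 |
Completion: J1=8  J2=20  J3=22  J4=10
Turnaround (C−A): J1=8  J2=17  J3=18  J4=5
Turnaround times: J1=8, J2=17, J3=18, J4=5
Average turnaround = (8+17+18+5) / 4 = 48/4 = 12.00

12.00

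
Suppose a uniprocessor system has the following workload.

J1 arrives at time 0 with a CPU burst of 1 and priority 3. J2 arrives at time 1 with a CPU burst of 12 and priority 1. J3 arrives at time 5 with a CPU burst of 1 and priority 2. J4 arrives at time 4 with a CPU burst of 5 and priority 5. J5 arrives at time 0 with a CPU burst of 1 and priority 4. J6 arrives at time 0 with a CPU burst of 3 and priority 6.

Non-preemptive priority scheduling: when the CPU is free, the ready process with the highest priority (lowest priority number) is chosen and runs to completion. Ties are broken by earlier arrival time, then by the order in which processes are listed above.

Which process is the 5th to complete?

Gantt: | J1 0-1 | J2 1-13 | J3 13-14 | J5 14-15 | J4 15-20 | J6 20-23 |
Completion: J1=1  J2=13  J3=14  J4=20  J5=15  J6=23
Finish order: J1 → J2 → J3 → J5 → J4 → J6

J4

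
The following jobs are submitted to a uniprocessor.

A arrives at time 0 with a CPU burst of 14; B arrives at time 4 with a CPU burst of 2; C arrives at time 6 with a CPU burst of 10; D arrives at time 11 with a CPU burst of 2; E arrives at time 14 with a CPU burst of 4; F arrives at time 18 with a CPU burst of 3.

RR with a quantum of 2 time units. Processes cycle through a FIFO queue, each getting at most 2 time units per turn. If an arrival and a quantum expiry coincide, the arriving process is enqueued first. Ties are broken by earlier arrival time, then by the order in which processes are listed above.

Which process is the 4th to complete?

F

Gantt: | A 0-4 | B 4-6 | A 6-8 | C 8-10 | A 10-12 | C 12-14 | D 14-16 | A 16-18 | E 18-20 | C 20-22 | F 22-24 | A 24-26 | E 26-28 | C 28-30 | F 30-31 | A 31-33 | C 33-35 |
Completion: A=33  B=6  C=35  D=16  E=28  F=31
Turnaround (C−A): A=33  B=2  C=29  D=5  E=14  F=13
Finish order: B → D → E → F → A → C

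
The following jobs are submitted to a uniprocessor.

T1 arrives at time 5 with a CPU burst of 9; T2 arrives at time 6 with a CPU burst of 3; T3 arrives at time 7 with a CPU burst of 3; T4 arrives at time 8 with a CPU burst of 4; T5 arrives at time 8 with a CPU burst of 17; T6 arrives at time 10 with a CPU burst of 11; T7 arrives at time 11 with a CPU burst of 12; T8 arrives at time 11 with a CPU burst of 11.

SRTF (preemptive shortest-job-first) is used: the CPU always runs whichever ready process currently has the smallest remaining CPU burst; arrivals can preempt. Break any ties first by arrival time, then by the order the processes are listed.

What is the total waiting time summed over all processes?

Gantt: | idle 0-5 | T1 5-6 | T2 6-9 | T3 9-12 | T4 12-16 | T1 16-24 | T6 24-35 | T8 35-46 | T7 46-58 | T5 58-75 |
Completion: T1=24  T2=9  T3=12  T4=16  T5=75  T6=35  T7=58  T8=46
Turnaround (C−A): T1=19  T2=3  T3=5  T4=8  T5=67  T6=25  T7=47  T8=35
Waiting = turnaround − burst: T1=10, T2=0, T3=2, T4=4, T5=50, T6=14, T7=35, T8=24
Total waiting = 10 + 0 + 2 + 4 + 50 + 14 + 35 + 24 = 139

139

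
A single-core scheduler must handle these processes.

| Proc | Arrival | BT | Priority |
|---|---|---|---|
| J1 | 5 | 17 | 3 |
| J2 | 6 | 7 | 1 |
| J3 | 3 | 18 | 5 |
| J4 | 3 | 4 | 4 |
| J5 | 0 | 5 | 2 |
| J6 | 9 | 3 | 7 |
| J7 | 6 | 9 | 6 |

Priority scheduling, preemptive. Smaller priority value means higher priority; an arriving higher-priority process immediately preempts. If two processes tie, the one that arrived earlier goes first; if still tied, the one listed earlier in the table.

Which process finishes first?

J5

Timeline: | J5 0-5 | J1 5-6 | J2 6-13 | J1 13-29 | J4 29-33 | J3 33-51 | J7 51-60 | J6 60-63 |
Completion: J1=29  J2=13  J3=51  J4=33  J5=5  J6=63  J7=60
Finish order: J5 → J2 → J1 → J4 → J3 → J7 → J6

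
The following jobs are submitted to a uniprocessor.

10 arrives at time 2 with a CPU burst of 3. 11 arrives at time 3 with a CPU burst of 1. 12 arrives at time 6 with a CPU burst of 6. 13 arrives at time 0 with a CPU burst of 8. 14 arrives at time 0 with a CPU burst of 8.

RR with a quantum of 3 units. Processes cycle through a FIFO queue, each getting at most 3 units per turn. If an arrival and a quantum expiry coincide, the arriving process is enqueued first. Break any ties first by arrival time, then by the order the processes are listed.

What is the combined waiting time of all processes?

53

Timeline: | 13 0-3 | 14 3-6 | 10 6-9 | 11 9-10 | 13 10-13 | 12 13-16 | 14 16-19 | 13 19-21 | 12 21-24 | 14 24-26 |
Completion: 10=9  11=10  12=24  13=21  14=26
Turnaround (C−A): 10=7  11=7  12=18  13=21  14=26
Waiting = turnaround − burst: 10=4, 11=6, 12=12, 13=13, 14=18
Total waiting = 4 + 6 + 12 + 13 + 18 = 53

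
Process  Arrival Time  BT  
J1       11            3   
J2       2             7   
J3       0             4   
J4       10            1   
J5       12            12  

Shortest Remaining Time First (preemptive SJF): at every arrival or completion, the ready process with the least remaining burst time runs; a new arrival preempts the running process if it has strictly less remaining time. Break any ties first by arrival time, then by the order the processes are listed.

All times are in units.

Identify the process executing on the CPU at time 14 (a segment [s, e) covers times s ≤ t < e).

Gantt: | J3 0-4 | J2 4-11 | J4 11-12 | J1 12-15 | J5 15-27 |
Completion: J1=15  J2=11  J3=4  J4=12  J5=27
Turnaround (C−A): J1=4  J2=9  J3=4  J4=2  J5=15

J1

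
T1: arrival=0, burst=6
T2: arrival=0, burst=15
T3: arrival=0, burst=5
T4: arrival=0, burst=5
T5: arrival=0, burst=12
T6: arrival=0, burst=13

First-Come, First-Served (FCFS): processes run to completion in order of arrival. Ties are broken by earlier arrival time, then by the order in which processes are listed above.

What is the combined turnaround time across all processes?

183

Schedule: | T1 0-6 | T2 6-21 | T3 21-26 | T4 26-31 | T5 31-43 | T6 43-56 |
Completion: T1=6  T2=21  T3=26  T4=31  T5=43  T6=56
Turnaround = completion − arrival: T1=6, T2=21, T3=26, T4=31, T5=43, T6=56
Total turnaround = 6 + 21 + 26 + 31 + 43 + 56 = 183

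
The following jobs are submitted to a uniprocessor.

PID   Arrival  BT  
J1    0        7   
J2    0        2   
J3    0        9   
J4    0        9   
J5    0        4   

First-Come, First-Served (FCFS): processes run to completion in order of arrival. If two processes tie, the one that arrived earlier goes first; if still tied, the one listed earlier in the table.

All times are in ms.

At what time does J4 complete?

27

Schedule: | J1 0-7 | J2 7-9 | J3 9-18 | J4 18-27 | J5 27-31 |
Completion: J1=7  J2=9  J3=18  J4=27  J5=31
Turnaround (C−A): J1=7  J2=9  J3=18  J4=27  J5=31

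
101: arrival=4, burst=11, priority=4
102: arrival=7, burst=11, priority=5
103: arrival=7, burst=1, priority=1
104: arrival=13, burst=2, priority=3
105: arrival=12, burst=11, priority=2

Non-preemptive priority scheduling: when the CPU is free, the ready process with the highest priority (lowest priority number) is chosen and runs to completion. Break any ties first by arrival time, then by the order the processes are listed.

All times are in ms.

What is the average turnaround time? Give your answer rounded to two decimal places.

16.80

Schedule: | idle 0-4 | 101 4-15 | 103 15-16 | 105 16-27 | 104 27-29 | 102 29-40 |
Completion: 101=15  102=40  103=16  104=29  105=27
Turnaround times: 101=11, 102=33, 103=9, 104=16, 105=15
Average turnaround = (11+33+9+16+15) / 5 = 84/5 = 16.80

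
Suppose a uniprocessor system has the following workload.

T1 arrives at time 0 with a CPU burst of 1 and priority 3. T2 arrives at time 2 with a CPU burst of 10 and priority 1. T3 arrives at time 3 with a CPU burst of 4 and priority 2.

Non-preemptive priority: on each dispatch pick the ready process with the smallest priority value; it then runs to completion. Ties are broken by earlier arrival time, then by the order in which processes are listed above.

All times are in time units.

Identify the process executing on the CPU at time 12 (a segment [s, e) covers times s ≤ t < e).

T3

Gantt: | T1 0-1 | idle 1-2 | T2 2-12 | T3 12-16 |
Completion: T1=1  T2=12  T3=16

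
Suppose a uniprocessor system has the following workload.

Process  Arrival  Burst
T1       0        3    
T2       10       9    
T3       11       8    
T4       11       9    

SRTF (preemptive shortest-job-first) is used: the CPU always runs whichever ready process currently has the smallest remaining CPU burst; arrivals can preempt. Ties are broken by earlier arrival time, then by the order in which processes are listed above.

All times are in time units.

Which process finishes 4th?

Gantt: | T1 0-3 | idle 3-10 | T2 10-19 | T3 19-27 | T4 27-36 |
Completion: T1=3  T2=19  T3=27  T4=36
Finish order: T1 → T2 → T3 → T4

T4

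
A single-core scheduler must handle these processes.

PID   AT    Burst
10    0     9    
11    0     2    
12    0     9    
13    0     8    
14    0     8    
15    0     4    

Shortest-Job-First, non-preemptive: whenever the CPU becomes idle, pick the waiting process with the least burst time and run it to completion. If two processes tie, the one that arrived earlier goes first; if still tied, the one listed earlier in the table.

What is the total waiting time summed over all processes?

75

Schedule: | 11 0-2 | 15 2-6 | 13 6-14 | 14 14-22 | 10 22-31 | 12 31-40 |
Completion: 10=31  11=2  12=40  13=14  14=22  15=6
Turnaround (C−A): 10=31  11=2  12=40  13=14  14=22  15=6
Waiting = turnaround − burst: 10=22, 11=0, 12=31, 13=6, 14=14, 15=2
Total waiting = 22 + 0 + 31 + 6 + 14 + 2 = 75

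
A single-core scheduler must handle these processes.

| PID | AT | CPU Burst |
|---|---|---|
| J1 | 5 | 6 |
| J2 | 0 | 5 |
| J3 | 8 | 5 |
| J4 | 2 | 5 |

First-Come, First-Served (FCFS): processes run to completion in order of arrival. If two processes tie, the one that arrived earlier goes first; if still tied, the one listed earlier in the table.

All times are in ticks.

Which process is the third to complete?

Schedule: | J2 0-5 | J4 5-10 | J1 10-16 | J3 16-21 |
Completion: J1=16  J2=5  J3=21  J4=10
Turnaround (C−A): J1=11  J2=5  J3=13  J4=8
Finish order: J2 → J4 → J1 → J3

J1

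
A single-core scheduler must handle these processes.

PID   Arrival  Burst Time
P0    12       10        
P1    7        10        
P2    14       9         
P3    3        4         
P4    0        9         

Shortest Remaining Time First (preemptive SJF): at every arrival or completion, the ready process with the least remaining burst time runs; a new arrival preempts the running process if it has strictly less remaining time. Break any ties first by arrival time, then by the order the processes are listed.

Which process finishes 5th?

P0

Gantt: | P4 0-3 | P3 3-7 | P4 7-13 | P1 13-23 | P2 23-32 | P0 32-42 |
Completion: P0=42  P1=23  P2=32  P3=7  P4=13
Finish order: P3 → P4 → P1 → P2 → P0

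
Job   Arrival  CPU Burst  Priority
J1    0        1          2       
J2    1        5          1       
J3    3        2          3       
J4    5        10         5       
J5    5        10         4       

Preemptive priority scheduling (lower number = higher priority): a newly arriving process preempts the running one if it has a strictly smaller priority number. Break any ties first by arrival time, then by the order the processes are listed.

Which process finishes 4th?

J5

Timeline: | J1 0-1 | J2 1-6 | J3 6-8 | J5 8-18 | J4 18-28 |
Completion: J1=1  J2=6  J3=8  J4=28  J5=18
Turnaround (C−A): J1=1  J2=5  J3=5  J4=23  J5=13
Finish order: J1 → J2 → J3 → J5 → J4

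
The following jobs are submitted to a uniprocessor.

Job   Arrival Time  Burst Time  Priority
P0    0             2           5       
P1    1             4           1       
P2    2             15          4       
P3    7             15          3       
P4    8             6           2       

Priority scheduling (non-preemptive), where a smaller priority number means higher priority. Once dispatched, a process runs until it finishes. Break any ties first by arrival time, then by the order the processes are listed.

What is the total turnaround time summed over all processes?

80

Timeline: | P0 0-2 | P1 2-6 | P2 6-21 | P4 21-27 | P3 27-42 |
Completion: P0=2  P1=6  P2=21  P3=42  P4=27
Turnaround = completion − arrival: P0=2, P1=5, P2=19, P3=35, P4=19
Total turnaround = 2 + 5 + 19 + 35 + 19 = 80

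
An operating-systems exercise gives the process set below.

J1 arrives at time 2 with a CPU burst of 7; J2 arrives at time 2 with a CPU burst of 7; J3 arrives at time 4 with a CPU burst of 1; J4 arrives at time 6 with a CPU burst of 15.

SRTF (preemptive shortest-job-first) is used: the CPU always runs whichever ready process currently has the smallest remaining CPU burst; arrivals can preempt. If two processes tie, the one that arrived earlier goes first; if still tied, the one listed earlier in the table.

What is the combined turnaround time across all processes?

50

Schedule: | idle 0-2 | J1 2-4 | J3 4-5 | J1 5-10 | J2 10-17 | J4 17-32 |
Completion: J1=10  J2=17  J3=5  J4=32
Turnaround (C−A): J1=8  J2=15  J3=1  J4=26
Turnaround = completion − arrival: J1=8, J2=15, J3=1, J4=26
Total turnaround = 8 + 15 + 1 + 26 = 50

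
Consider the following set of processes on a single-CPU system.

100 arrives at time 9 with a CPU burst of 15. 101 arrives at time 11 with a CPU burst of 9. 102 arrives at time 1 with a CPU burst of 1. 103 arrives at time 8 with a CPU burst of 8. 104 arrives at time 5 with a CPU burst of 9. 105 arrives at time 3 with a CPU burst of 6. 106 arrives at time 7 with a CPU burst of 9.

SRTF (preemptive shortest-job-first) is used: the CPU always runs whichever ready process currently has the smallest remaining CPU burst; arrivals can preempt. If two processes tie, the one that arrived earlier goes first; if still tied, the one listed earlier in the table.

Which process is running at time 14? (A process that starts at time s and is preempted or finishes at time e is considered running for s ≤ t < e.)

103

Timeline: | idle 0-1 | 102 1-2 | idle 2-3 | 105 3-9 | 103 9-17 | 104 17-26 | 106 26-35 | 101 35-44 | 100 44-59 |
Completion: 100=59  101=44  102=2  103=17  104=26  105=9  106=35
Turnaround (C−A): 100=50  101=33  102=1  103=9  104=21  105=6  106=28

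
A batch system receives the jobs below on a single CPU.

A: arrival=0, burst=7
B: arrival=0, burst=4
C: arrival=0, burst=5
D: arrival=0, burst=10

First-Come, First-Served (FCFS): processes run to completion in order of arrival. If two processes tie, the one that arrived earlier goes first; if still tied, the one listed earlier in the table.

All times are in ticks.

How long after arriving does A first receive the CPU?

Gantt: | A 0-7 | B 7-11 | C 11-16 | D 16-26 |
Completion: A=7  B=11  C=16  D=26
Turnaround (C−A): A=7  B=11  C=16  D=26
Response(A) = first start − arrival = 0 − 0 = 0

0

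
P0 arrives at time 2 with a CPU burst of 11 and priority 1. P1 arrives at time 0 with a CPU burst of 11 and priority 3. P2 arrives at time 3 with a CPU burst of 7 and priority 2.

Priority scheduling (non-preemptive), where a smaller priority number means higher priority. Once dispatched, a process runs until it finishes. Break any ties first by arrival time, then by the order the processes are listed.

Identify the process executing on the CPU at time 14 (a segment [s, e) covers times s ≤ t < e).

Timeline: | P1 0-11 | P0 11-22 | P2 22-29 |
Completion: P0=22  P1=11  P2=29

P0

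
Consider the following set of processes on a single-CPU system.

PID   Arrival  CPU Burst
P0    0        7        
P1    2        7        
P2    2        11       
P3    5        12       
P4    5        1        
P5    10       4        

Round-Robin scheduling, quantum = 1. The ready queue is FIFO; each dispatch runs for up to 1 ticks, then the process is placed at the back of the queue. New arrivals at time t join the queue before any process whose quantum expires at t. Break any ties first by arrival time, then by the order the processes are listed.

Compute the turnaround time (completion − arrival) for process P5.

Gantt: | P0 0-2 | P1 2-3 | P2 3-4 | P0 4-5 | P1 5-6 | P2 6-7 | P3 7-8 | P4 8-9 | P0 9-10 | P1 10-11 | P2 11-12 | P3 12-13 | P5 13-14 | P0 14-15 | P1 15-16 | P2 16-17 | P3 17-18 | P5 18-19 | P0 19-20 | P1 20-21 | P2 21-22 | P3 22-23 | P5 23-24 | P0 24-25 | P1 25-26 | P2 26-27 | P3 27-28 | P5 28-29 | P1 29-30 | P2 30-31 | P3 31-32 | P2 32-33 | P3 33-34 | P2 34-35 | P3 35-36 | P2 36-37 | P3 37-38 | P2 38-39 | P3 39-42 |
Completion: P0=25  P1=30  P2=39  P3=42  P4=9  P5=29
Turnaround (C−A): P0=25  P1=28  P2=37  P3=37  P4=4  P5=19
Turnaround(P5) = completion − arrival = 29 − 10 = 19

19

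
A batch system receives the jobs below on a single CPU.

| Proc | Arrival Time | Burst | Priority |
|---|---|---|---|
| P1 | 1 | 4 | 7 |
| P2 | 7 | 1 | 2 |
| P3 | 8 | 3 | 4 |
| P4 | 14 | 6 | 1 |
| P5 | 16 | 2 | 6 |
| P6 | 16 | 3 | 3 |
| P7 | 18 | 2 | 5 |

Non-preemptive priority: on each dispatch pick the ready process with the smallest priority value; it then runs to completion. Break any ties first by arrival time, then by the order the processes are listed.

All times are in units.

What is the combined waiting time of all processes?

18

Schedule: | idle 0-1 | P1 1-5 | idle 5-7 | P2 7-8 | P3 8-11 | idle 11-14 | P4 14-20 | P6 20-23 | P7 23-25 | P5 25-27 |
Completion: P1=5  P2=8  P3=11  P4=20  P5=27  P6=23  P7=25
Turnaround (C−A): P1=4  P2=1  P3=3  P4=6  P5=11  P6=7  P7=7
Waiting = turnaround − burst: P1=0, P2=0, P3=0, P4=0, P5=9, P6=4, P7=5
Total waiting = 0 + 0 + 0 + 0 + 9 + 4 + 5 = 18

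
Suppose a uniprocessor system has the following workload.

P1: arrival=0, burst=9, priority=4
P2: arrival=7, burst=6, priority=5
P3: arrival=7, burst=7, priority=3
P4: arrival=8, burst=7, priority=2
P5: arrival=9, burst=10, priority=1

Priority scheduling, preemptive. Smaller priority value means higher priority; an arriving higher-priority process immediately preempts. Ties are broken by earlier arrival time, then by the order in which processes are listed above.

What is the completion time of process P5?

Gantt: | P1 0-7 | P3 7-8 | P4 8-9 | P5 9-19 | P4 19-25 | P3 25-31 | P1 31-33 | P2 33-39 |
Completion: P1=33  P2=39  P3=31  P4=25  P5=19
Turnaround (C−A): P1=33  P2=32  P3=24  P4=17  P5=10

19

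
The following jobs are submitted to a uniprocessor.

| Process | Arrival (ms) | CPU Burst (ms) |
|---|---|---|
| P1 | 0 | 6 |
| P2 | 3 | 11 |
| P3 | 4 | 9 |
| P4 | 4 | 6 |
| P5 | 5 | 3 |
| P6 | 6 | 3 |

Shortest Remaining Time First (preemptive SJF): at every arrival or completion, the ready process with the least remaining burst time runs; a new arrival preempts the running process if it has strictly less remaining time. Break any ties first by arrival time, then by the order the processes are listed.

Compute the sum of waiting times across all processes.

Timeline: | P1 0-6 | P5 6-9 | P6 9-12 | P4 12-18 | P3 18-27 | P2 27-38 |
Completion: P1=6  P2=38  P3=27  P4=18  P5=9  P6=12
Turnaround (C−A): P1=6  P2=35  P3=23  P4=14  P5=4  P6=6
Waiting = turnaround − burst: P1=0, P2=24, P3=14, P4=8, P5=1, P6=3
Total waiting = 0 + 24 + 14 + 8 + 1 + 3 = 50

50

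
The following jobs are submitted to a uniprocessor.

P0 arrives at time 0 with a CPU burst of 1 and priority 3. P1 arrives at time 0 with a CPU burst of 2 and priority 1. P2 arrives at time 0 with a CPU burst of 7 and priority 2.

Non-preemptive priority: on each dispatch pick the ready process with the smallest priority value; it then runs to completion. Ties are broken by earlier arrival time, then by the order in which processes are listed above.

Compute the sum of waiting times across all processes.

11

Gantt: | P1 0-2 | P2 2-9 | P0 9-10 |
Completion: P0=10  P1=2  P2=9
Waiting = turnaround − burst: P0=9, P1=0, P2=2
Total waiting = 9 + 0 + 2 = 11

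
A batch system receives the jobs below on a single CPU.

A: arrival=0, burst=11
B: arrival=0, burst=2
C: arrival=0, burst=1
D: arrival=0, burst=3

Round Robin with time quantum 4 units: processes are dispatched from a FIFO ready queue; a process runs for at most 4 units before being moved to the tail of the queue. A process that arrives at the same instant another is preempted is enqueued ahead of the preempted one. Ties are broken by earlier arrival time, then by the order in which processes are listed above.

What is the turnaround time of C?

Schedule: | A 0-4 | B 4-6 | C 6-7 | D 7-10 | A 10-17 |
Completion: A=17  B=6  C=7  D=10
Turnaround (C−A): A=17  B=6  C=7  D=10
Turnaround(C) = completion − arrival = 7 − 0 = 7

7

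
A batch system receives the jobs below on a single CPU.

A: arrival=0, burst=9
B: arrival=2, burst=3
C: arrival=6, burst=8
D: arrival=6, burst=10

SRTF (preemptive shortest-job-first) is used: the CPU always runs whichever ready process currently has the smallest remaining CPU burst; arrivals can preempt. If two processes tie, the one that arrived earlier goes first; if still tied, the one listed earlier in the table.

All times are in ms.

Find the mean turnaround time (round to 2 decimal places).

Gantt: | A 0-2 | B 2-5 | A 5-12 | C 12-20 | D 20-30 |
Completion: A=12  B=5  C=20  D=30
Turnaround (C−A): A=12  B=3  C=14  D=24
Turnaround times: A=12, B=3, C=14, D=24
Average turnaround = (12+3+14+24) / 4 = 53/4 = 13.25

13.25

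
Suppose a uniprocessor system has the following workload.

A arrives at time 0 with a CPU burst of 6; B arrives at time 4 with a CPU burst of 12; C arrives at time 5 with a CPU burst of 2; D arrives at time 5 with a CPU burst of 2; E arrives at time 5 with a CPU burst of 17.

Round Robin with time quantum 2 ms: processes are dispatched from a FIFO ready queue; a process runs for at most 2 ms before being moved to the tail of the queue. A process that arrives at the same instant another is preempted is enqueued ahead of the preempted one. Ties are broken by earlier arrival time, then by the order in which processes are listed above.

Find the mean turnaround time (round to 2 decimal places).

Timeline: | A 0-4 | B 4-6 | A 6-8 | C 8-10 | D 10-12 | E 12-14 | B 14-16 | E 16-18 | B 18-20 | E 20-22 | B 22-24 | E 24-26 | B 26-28 | E 28-30 | B 30-32 | E 32-39 |
Completion: A=8  B=32  C=10  D=12  E=39
Turnaround (C−A): A=8  B=28  C=5  D=7  E=34
Turnaround times: A=8, B=28, C=5, D=7, E=34
Average turnaround = (8+28+5+7+34) / 5 = 82/5 = 16.40

16.40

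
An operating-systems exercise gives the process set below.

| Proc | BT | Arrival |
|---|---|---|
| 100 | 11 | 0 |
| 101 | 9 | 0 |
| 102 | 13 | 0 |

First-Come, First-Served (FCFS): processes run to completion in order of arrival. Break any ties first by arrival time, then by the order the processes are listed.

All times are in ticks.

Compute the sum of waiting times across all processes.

31

Gantt: | 100 0-11 | 101 11-20 | 102 20-33 |
Completion: 100=11  101=20  102=33
Turnaround (C−A): 100=11  101=20  102=33
Waiting = turnaround − burst: 100=0, 101=11, 102=20
Total waiting = 0 + 11 + 20 = 31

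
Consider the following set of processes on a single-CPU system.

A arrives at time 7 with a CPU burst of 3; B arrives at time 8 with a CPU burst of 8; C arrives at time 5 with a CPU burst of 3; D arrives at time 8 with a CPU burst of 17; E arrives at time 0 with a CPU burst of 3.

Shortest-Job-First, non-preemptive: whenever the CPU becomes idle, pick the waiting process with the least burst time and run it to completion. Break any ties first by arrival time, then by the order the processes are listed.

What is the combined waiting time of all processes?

Timeline: | E 0-3 | idle 3-5 | C 5-8 | A 8-11 | B 11-19 | D 19-36 |
Completion: A=11  B=19  C=8  D=36  E=3
Turnaround (C−A): A=4  B=11  C=3  D=28  E=3
Waiting = turnaround − burst: A=1, B=3, C=0, D=11, E=0
Total waiting = 1 + 3 + 0 + 11 + 0 = 15

15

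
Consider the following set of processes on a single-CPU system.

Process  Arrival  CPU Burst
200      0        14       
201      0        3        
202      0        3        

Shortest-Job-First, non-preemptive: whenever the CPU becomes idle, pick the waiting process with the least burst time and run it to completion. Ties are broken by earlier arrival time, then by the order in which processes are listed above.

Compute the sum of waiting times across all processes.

Gantt: | 201 0-3 | 202 3-6 | 200 6-20 |
Completion: 200=20  201=3  202=6
Turnaround (C−A): 200=20  201=3  202=6
Waiting = turnaround − burst: 200=6, 201=0, 202=3
Total waiting = 6 + 0 + 3 = 9

9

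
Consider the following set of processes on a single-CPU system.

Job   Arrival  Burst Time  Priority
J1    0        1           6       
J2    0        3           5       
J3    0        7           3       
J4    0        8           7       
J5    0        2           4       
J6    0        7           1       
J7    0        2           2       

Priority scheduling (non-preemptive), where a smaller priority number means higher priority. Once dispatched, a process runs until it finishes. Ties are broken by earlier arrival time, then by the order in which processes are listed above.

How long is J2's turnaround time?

Timeline: | J6 0-7 | J7 7-9 | J3 9-16 | J5 16-18 | J2 18-21 | J1 21-22 | J4 22-30 |
Completion: J1=22  J2=21  J3=16  J4=30  J5=18  J6=7  J7=9
Turnaround (C−A): J1=22  J2=21  J3=16  J4=30  J5=18  J6=7  J7=9
Turnaround(J2) = completion − arrival = 21 − 0 = 21

21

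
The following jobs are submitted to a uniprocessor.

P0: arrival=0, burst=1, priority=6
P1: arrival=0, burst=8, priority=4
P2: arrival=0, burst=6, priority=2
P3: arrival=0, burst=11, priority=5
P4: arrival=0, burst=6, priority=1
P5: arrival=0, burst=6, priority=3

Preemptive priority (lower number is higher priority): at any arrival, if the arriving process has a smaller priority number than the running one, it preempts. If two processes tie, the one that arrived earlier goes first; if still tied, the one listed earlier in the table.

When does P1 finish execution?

26

Gantt: | P4 0-6 | P2 6-12 | P5 12-18 | P1 18-26 | P3 26-37 | P0 37-38 |
Completion: P0=38  P1=26  P2=12  P3=37  P4=6  P5=18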